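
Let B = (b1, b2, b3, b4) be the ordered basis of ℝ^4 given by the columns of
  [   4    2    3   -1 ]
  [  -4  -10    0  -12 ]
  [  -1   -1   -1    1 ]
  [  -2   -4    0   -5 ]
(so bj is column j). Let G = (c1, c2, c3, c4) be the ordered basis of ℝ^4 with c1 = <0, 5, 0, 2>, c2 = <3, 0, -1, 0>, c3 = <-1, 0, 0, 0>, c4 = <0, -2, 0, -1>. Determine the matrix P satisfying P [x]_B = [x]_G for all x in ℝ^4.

Let M have columns bj and N have columns cj. Then for every x, N [x]_G = x = M [x]_B, so P = N^(-1) M.
Since det N = -1, N^(-1) has integer entries; multiplying gives P = [[0, -2, 0, -2], [1, 1, 1, -1], [-1, 1, 0, -2], [2, 0, 0, 1]].

[[0, -2, 0, -2], [1, 1, 1, -1], [-1, 1, 0, -2], [2, 0, 0, 1]]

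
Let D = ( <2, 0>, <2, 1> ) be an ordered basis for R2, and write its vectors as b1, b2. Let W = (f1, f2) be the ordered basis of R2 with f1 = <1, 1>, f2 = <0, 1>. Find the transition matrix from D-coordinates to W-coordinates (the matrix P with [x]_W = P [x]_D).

[[2, 2], [-2, -1]]

Column j of P is [bj]_W, since P maps D-coordinates to W-coordinates.
Expressing b1 in W: b1 = 2f1 - 2f2, so column 1 of P is <2, -2>.
Doing the same for each bj gives P = [[2, 2], [-2, -1]].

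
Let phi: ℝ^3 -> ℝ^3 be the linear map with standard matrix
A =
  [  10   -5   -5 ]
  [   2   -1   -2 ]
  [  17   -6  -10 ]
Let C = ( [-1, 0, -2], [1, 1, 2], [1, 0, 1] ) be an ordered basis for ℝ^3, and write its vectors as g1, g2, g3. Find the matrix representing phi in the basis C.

[[-1, 1, -2], [2, -3, 0], [-3, -1, 3]]

With P the matrix whose columns are g1, ..., g3, [phi]_C = P^(-1) A P.
Column by column: phi(g1) = A g1 = [0, 2, 3]; its C-coordinates [-1, 2, -3] give column 1.
Continuing for each basis vector yields [phi]_C = [[-1, 1, -2], [2, -3, 0], [-3, -1, 3]].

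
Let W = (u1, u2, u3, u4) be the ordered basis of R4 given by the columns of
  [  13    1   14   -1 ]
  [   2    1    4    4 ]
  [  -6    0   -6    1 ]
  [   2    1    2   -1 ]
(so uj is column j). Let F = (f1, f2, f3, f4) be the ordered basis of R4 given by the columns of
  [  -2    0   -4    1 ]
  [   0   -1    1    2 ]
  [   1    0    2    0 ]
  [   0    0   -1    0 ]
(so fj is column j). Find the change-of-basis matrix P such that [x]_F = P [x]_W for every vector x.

[[-2, 2, -2, -1], [-2, 0, -2, -1], [-2, -1, -2, 1], [1, 1, 2, 1]]

Let M have columns uj and N have columns fj. Then for every x, N [x]_F = x = M [x]_W, so P = N^(-1) M.
Since det N = 1, N^(-1) has integer entries; multiplying gives P = [[-2, 2, -2, -1], [-2, 0, -2, -1], [-2, -1, -2, 1], [1, 1, 2, 1]].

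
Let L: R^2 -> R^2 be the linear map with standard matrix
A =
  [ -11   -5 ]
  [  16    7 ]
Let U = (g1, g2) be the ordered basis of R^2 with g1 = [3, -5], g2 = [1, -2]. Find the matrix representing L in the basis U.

With P the matrix whose columns are g1, g2, [L]_U = P^(-1) A P.
Column by column: L(g1) = A g1 = [-8, 13]; its U-coordinates [-3, 1] give column 1.
Continuing for each basis vector yields [L]_U = [[-3, 0], [1, -1]].

[[-3, 0], [1, -1]]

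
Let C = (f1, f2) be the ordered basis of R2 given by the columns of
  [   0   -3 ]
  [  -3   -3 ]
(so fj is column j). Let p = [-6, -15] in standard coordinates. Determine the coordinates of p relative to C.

[3, 2]

[p]_C is the unique c with M c = p, where M has columns f1, f2.
System: 0c_1 - 3c_2 = -6, -3c_1 - 3c_2 = -15; solving gives c_1 = 3, c_2 = 2.
Check: 3f1 + 2f2 = [-6, -15].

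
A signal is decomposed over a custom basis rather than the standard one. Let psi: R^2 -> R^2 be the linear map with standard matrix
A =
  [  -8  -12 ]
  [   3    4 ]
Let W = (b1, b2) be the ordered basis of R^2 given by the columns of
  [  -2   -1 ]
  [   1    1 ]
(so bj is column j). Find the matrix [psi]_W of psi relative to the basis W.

Let P have columns b1, b2. Then [psi]_W = P^(-1) A P.
Here det P = -1, so P^(-1) is integer; computing A P first and then P^(-1)(A P) gives [[-2, 3], [0, -2]].

[[-2, 3], [0, -2]]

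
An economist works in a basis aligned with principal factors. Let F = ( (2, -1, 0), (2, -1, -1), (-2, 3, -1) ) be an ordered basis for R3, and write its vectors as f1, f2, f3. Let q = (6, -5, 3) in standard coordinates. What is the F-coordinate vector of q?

(4, -2, -1)

Write q = c_1 f1 + ... + c_3 f3 and solve for the c_i.
Row-reducing the augmented matrix [M | q] gives c = (4, -2, -1).
Check: 4f1 - 2f2 - f3 = (6, -5, 3).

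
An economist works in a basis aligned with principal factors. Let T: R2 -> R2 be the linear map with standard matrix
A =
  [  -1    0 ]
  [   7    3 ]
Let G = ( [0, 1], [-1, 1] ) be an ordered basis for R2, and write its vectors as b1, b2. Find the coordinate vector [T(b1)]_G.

Column 1 of [T]_G is the G-coordinate vector of T(b1).
In standard coordinates T(b1) = A b1 = [0, 3].
Converting to G: [0, 3] = 3b1 + 0·b2, so the coordinate vector is [3, 0].

[3, 0]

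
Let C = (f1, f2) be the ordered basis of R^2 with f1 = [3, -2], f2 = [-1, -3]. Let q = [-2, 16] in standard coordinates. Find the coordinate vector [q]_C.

[-2, -4]

Write q = c_1 f1 + c_2 f2 and solve for the c_i.
System: 3c_1 - c_2 = -2, -2c_1 - 3c_2 = 16; solving gives c_1 = -2, c_2 = -4.
Check: -2f1 - 4f2 = [-2, 16].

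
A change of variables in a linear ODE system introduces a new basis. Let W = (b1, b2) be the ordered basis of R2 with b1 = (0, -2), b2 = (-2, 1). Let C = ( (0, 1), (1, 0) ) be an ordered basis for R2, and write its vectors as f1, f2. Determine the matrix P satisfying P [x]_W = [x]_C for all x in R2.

[[-2, 1], [0, -2]]

Column j of P is [bj]_C, since P maps W-coordinates to C-coordinates.
Expressing b1 in C: b1 = -2f1 + 0·f2, so column 1 of P is (-2, 0).
Doing the same for each bj gives P = [[-2, 1], [0, -2]].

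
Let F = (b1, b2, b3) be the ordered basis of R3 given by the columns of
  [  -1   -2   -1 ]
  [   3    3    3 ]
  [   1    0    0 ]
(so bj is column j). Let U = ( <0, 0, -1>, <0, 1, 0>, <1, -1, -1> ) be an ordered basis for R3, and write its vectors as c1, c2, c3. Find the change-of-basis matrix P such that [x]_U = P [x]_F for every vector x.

[[0, 2, 1], [2, 1, 2], [-1, -2, -1]]

Let M have columns bj and N have columns cj. Then for every x, N [x]_U = x = M [x]_F, so P = N^(-1) M.
Since det N = 1, N^(-1) has integer entries; multiplying gives P = [[0, 2, 1], [2, 1, 2], [-1, -2, -1]].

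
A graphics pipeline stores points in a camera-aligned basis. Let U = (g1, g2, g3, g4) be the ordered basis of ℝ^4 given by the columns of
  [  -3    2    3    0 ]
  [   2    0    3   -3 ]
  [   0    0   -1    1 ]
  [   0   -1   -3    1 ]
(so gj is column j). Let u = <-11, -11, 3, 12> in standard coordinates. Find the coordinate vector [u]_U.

We seek scalars with c_1 g1 + ... + c_4 g4 = u; equivalently solve M c = u where the columns of M are g1, ..., g4.
Row-reducing the augmented matrix [M | u] gives c = (-1, -1, -4, -1).
Check: -g1 - g2 - 4g3 - g4 = <-11, -11, 3, 12>.

<-1, -1, -4, -1>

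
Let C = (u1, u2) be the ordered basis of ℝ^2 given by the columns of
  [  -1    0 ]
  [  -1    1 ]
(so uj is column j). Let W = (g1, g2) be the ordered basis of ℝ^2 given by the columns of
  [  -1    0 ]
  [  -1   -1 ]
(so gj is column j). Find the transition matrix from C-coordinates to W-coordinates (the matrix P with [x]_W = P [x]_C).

[[1, 0], [0, -1]]

Let M have columns uj and N have columns gj. Then for every x, N [x]_W = x = M [x]_C, so P = N^(-1) M.
Since det N = 1, N^(-1) has integer entries; multiplying gives P = [[1, 0], [0, -1]].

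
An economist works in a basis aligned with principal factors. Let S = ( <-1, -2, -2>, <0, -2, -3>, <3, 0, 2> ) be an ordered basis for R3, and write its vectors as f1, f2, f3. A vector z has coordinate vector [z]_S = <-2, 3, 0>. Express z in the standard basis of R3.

The coordinates say z = -2f1 + 3f2 + 0·f3; adding the scaled basis vectors gives <2, -2, -5>.

<2, -2, -5>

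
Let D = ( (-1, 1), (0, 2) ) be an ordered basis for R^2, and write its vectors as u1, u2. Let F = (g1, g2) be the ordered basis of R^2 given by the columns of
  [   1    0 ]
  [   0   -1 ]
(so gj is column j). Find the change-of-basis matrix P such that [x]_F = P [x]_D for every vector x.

Column j of P is [uj]_F, since P maps D-coordinates to F-coordinates.
Expressing u1 in F: u1 = -g1 - g2, so column 1 of P is (-1, -1).
Doing the same for each uj gives P = [[-1, 0], [-1, -2]].

[[-1, 0], [-1, -2]]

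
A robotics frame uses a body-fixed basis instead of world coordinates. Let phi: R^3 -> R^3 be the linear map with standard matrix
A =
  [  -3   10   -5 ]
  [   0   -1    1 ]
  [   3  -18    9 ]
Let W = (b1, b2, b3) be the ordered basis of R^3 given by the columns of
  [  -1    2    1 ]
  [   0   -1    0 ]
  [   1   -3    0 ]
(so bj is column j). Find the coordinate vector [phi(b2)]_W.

Compute phi(b2) = A b2 = [-1, -2, -3] in standard coordinates.
Then write this in W-coordinates: solve for y in y_1 b1 + ... + y_3 b3 = [-1, -2, -3].
This gives y = [3, 2, -2], which is column 2 of [phi]_W.

[3, 2, -2]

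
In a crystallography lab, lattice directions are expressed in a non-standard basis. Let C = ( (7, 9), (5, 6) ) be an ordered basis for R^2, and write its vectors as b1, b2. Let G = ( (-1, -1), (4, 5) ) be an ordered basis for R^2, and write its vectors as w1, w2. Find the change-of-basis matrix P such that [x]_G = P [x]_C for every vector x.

Let M have columns bj and N have columns wj. Then for every x, N [x]_G = x = M [x]_C, so P = N^(-1) M.
Since det N = -1, N^(-1) has integer entries; multiplying gives P = [[1, -1], [2, 1]].

[[1, -1], [2, 1]]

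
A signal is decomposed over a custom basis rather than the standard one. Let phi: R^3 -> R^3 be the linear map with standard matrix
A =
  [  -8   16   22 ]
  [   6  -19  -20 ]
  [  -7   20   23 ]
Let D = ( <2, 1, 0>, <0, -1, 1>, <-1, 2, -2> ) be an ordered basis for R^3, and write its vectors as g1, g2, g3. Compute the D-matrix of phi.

With P the matrix whose columns are g1, ..., g3, [phi]_D = P^(-1) A P.
Column by column: phi(g1) = A g1 = <0, -7, 6>; its D-coordinates <-1, 2, -2> give column 1.
Continuing for each basis vector yields [phi]_D = [[-1, 2, -3], [2, -1, -3], [-2, -2, -2]].

[[-1, 2, -3], [2, -1, -3], [-2, -2, -2]]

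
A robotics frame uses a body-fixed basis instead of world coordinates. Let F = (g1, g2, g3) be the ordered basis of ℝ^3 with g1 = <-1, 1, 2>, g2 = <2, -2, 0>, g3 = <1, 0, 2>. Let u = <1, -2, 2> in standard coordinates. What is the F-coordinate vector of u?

[u]_F is the unique c with M c = u, where M has columns g1, ..., g3.
Gaussian elimination on [M | u] yields c = (2, 2, -1).
Check: 2g1 + 2g2 - g3 = <1, -2, 2>.

<2, 2, -1>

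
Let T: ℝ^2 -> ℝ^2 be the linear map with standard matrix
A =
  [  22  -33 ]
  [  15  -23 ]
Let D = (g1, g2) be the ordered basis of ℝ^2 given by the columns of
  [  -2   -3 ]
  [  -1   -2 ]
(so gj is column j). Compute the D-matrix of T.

Let P have columns g1, g2. Then [T]_D = P^(-1) A P.
Here det P = 1, so P^(-1) is integer; computing A P first and then P^(-1)(A P) gives [[1, 3], [3, -2]].

[[1, 3], [3, -2]]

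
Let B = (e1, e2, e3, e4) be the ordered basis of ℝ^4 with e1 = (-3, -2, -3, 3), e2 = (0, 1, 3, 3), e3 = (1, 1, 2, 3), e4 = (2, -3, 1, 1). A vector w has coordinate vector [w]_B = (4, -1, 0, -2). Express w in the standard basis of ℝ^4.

(-16, -3, -17, 7)

By definition w = 4e1 - e2 + 0·e3 - 2e4.
Summing componentwise gives (-16, -3, -17, 7).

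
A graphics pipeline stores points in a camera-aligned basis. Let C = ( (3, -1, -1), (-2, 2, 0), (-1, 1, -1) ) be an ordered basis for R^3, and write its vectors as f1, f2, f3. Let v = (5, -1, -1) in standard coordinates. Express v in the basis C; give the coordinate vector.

(2, 1, -1)

[v]_C is the unique c with M c = v, where M has columns f1, ..., f3.
Row-reducing the augmented matrix [M | v] gives c = (2, 1, -1).
Check: 2f1 + f2 - f3 = (5, -1, -1).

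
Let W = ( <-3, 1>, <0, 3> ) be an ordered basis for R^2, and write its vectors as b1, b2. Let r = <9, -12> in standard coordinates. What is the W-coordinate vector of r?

<-3, -3>

[r]_W is the unique c with M c = r, where M has columns b1, b2.
System: -3c_1 + 0c_2 = 9, c_1 + 3c_2 = -12; solving gives c_1 = -3, c_2 = -3.
Check: -3b1 - 3b2 = <9, -12>.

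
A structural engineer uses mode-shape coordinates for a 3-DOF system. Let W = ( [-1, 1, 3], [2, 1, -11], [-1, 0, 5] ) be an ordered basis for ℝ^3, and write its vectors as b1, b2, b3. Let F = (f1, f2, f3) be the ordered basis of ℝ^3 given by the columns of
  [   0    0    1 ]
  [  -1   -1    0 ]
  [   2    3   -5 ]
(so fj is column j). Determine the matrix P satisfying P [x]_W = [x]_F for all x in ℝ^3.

Column j of P is [bj]_F, since P maps W-coordinates to F-coordinates.
Expressing b1 in F: b1 = -f1 + 0·f2 - f3, so column 1 of P is [-1, 0, -1].
Doing the same for each bj gives P = [[-1, -2, 0], [0, 1, 0], [-1, 2, -1]].

[[-1, -2, 0], [0, 1, 0], [-1, 2, -1]]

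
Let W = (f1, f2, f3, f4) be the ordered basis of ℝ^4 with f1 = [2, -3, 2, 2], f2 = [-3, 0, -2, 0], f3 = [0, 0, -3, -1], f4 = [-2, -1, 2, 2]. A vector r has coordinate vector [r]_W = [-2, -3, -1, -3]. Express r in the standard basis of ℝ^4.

By definition r = -2f1 - 3f2 - f3 - 3f4.
Summing componentwise gives [11, 9, -1, -9].

[11, 9, -1, -9]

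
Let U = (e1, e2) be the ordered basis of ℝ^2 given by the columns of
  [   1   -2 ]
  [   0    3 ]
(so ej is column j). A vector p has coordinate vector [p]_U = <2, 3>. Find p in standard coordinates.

p = M [p]_U, where M has columns e1, e2.
Carrying out the matrix-vector product, p = <-4, 9>.

<-4, 9>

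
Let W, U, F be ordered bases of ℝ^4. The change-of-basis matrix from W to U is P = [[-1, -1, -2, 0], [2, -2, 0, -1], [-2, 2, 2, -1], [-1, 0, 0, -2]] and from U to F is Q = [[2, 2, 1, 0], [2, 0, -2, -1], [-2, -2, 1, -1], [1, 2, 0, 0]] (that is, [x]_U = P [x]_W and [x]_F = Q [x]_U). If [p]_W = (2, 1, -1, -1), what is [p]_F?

Apply P to get U-coordinates (-1, 3, -3, 0), then Q to get F-coordinates.
The result is [p]_F = (1, 4, -7, 5).

(1, 4, -7, 5)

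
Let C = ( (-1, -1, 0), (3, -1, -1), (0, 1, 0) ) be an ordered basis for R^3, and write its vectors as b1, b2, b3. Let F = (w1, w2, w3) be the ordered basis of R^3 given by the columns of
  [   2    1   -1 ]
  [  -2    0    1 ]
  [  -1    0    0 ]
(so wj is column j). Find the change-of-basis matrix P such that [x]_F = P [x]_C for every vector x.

Column j of P is [bj]_F, since P maps C-coordinates to F-coordinates.
Expressing b1 in F: b1 = 0·w1 - 2w2 - w3, so column 1 of P is (0, -2, -1).
Doing the same for each bj gives P = [[0, 1, 0], [-2, 2, 1], [-1, 1, 1]].

[[0, 1, 0], [-2, 2, 1], [-1, 1, 1]]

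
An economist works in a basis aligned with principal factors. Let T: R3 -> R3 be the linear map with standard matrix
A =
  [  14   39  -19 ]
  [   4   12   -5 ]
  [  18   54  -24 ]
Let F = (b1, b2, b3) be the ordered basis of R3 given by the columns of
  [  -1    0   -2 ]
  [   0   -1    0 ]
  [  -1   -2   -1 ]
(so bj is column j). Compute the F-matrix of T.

[[-3, 3, 3], [-1, 2, 3], [-1, -1, 3]]

With P the matrix whose columns are b1, ..., b3, [T]_F = P^(-1) A P.
Column by column: T(b1) = A b1 = <5, 1, 6>; its F-coordinates <-3, -1, -1> give column 1.
Continuing for each basis vector yields [T]_F = [[-3, 3, 3], [-1, 2, 3], [-1, -1, 3]].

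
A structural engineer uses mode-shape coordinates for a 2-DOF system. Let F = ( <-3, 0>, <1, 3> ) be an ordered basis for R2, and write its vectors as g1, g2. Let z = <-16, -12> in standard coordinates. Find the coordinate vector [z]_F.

<4, -4>

Write z = c_1 g1 + c_2 g2 and solve for the c_i.
System: -3c_1 + c_2 = -16, 0c_1 + 3c_2 = -12; solving gives c_1 = 4, c_2 = -4.
Check: 4g1 - 4g2 = <-16, -12>.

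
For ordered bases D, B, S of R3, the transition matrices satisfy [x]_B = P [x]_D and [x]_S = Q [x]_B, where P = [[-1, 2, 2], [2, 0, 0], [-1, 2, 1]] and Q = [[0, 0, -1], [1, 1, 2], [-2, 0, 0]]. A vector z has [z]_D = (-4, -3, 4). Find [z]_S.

(-2, 2, -12)

First [z]_B = P [z]_D = (6, -8, 2).
Then [z]_S = Q [z]_B = (-2, 2, -12).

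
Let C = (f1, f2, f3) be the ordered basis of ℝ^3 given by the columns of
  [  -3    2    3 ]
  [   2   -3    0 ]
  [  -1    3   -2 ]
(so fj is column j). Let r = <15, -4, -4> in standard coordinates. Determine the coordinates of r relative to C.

[r]_C is the unique c with M c = r, where M has columns f1, ..., f3.
Solving this 3x3 system gives c = (-2, 0, 3).
Check: -2f1 + 0·f2 + 3f3 = <15, -4, -4>.

<-2, 0, 3>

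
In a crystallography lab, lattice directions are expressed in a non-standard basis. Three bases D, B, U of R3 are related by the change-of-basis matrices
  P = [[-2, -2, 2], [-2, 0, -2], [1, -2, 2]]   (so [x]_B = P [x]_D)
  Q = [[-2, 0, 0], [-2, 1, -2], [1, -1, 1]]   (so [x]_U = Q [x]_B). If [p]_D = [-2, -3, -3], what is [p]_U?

Composing the changes, [p]_U = Q P [p]_D.
Q P = [[4, 4, -4], [0, 8, -10], [1, -4, 6]]; applying this to [-2, -3, -3] gives [-8, 6, -8].

[-8, 6, -8]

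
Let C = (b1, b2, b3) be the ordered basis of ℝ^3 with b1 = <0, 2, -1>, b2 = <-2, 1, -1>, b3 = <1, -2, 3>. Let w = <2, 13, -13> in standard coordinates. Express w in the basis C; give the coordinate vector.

[w]_C is the unique c with M c = w, where M has columns b1, ..., b3.
Solving this 3x3 system gives c = (4, -3, -4).
Check: 4b1 - 3b2 - 4b3 = <2, 13, -13>.

<4, -3, -4>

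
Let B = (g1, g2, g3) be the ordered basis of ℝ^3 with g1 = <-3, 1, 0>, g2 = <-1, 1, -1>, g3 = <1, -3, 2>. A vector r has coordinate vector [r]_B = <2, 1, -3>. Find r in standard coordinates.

<-10, 12, -7>

The coordinates say r = 2g1 + g2 - 3g3; adding the scaled basis vectors gives <-10, 12, -7>.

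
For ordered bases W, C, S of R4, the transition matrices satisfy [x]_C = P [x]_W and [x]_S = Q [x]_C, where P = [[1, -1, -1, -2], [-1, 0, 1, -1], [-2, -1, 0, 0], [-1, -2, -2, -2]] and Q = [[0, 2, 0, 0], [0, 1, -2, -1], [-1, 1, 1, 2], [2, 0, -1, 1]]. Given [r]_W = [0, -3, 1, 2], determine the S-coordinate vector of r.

[-2, -7, 4, -7]

Apply P to get C-coordinates [-2, -1, 3, 0], then Q to get S-coordinates.
The result is [r]_S = [-2, -7, 4, -7].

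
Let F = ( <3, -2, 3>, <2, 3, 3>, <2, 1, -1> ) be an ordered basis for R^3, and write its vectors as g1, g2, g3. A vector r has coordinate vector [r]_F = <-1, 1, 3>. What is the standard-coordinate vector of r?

By definition r = -g1 + g2 + 3g3.
Summing componentwise gives <5, 8, -3>.

<5, 8, -3>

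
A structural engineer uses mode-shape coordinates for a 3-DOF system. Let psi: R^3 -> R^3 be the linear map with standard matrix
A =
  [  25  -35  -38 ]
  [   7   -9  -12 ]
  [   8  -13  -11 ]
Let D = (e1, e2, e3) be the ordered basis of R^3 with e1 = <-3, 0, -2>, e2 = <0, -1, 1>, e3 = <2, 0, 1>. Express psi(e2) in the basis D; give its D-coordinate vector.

<-1, 3, -3>

Column 2 of [psi]_D is the D-coordinate vector of psi(e2).
In standard coordinates psi(e2) = A e2 = <-3, -3, 2>.
Converting to D: <-3, -3, 2> = -e1 + 3e2 - 3e3, so the coordinate vector is <-1, 3, -3>.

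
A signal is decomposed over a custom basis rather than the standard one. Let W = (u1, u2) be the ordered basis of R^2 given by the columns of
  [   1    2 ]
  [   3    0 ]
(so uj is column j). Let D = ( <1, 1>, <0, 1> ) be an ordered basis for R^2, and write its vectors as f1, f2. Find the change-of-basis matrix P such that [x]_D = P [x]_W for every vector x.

[[1, 2], [2, -2]]

Take x = uj: its W-coordinates are the j-th standard unit vector, so P e_j — column j of P — equals [uj]_D.
u1 = f1 + 2f2, giving column 1 = <1, 2>; repeating for each j gives P = [[1, 2], [2, -2]].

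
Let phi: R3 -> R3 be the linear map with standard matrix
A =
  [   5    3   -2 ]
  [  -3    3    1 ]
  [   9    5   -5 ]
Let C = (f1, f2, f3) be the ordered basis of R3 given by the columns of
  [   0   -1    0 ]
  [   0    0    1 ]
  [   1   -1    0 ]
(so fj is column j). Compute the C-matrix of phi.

[[-3, -1, 2], [2, 3, -3], [1, 2, 3]]

Let P have columns f1, ..., f3. Then [phi]_C = P^(-1) A P.
Here det P = -1, so P^(-1) is integer; computing A P first and then P^(-1)(A P) gives [[-3, -1, 2], [2, 3, -3], [1, 2, 3]].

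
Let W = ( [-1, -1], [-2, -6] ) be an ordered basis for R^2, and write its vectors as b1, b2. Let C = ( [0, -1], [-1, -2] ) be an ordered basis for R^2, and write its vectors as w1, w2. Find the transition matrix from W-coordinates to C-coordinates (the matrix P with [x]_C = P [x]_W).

[[-1, 2], [1, 2]]

Take x = bj: its W-coordinates are the j-th standard unit vector, so P e_j — column j of P — equals [bj]_C.
b1 = -w1 + w2, giving column 1 = [-1, 1]; repeating for each j gives P = [[-1, 2], [1, 2]].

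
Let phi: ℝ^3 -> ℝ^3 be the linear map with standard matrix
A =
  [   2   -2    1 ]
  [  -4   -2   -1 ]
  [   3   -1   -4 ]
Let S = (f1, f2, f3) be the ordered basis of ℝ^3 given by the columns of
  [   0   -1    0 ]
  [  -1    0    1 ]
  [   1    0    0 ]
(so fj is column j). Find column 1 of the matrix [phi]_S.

[-3, -3, -2]

Compute phi(f1) = A f1 = [3, 1, -3] in standard coordinates.
Then write this in S-coordinates: solve for y in y_1 f1 + ... + y_3 f3 = [3, 1, -3].
This gives y = [-3, -3, -2], which is column 1 of [phi]_S.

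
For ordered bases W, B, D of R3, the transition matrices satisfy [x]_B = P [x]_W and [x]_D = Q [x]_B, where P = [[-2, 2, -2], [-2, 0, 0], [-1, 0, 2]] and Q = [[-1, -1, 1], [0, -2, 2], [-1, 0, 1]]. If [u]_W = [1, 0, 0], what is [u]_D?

[3, 2, 1]

First [u]_B = P [u]_W = [-2, -2, -1].
Then [u]_D = Q [u]_B = [3, 2, 1].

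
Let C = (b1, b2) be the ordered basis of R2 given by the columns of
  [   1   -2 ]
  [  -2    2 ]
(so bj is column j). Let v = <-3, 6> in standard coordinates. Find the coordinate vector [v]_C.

We seek scalars with c_1 b1 + c_2 b2 = v; equivalently solve M c = v where the columns of M are b1, b2.
System: c_1 - 2c_2 = -3, -2c_1 + 2c_2 = 6; solving gives c_1 = -3, c_2 = 0.
Check: -3b1 + 0·b2 = <-3, 6>.

<-3, 0>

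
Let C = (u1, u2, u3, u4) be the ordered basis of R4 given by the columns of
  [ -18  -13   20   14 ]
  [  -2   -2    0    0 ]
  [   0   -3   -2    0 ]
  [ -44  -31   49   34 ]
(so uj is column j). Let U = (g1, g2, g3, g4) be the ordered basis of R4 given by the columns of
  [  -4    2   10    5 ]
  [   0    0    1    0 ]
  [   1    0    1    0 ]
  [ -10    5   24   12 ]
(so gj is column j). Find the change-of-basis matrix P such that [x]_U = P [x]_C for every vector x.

[[2, -1, -2, 0], [0, -1, 1, 2], [-2, -2, 0, 0], [2, 1, 2, 2]]

Column j of P is [uj]_U, since P maps C-coordinates to U-coordinates.
Expressing u1 in U: u1 = 2g1 + 0·g2 - 2g3 + 2g4, so column 1 of P is [2, 0, -2, 2].
Doing the same for each uj gives P = [[2, -1, -2, 0], [0, -1, 1, 2], [-2, -2, 0, 0], [2, 1, 2, 2]].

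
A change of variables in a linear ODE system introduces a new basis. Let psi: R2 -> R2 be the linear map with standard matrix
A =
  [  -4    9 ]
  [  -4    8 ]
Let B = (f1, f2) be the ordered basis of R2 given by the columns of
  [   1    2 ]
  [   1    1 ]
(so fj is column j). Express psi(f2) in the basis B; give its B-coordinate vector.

Compute psi(f2) = A f2 = (1, 0) in standard coordinates.
Then write this in B-coordinates: solve for y in y_1 f1 + y_2 f2 = (1, 0).
This gives y = (-1, 1), which is column 2 of [psi]_B.

(-1, 1)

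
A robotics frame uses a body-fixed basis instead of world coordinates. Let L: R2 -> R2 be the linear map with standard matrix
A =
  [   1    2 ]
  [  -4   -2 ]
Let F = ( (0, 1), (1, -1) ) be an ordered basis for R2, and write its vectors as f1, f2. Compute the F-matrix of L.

[[0, -3], [2, -1]]

With P the matrix whose columns are f1, f2, [L]_F = P^(-1) A P.
Column by column: L(f1) = A f1 = (2, -2); its F-coordinates (0, 2) give column 1.
Continuing for each basis vector yields [L]_F = [[0, -3], [2, -1]].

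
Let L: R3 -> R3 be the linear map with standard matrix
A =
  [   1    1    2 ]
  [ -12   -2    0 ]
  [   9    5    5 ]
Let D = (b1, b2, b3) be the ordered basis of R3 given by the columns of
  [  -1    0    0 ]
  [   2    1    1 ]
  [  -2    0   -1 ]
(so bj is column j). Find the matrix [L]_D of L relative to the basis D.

[[3, -1, 1], [-1, 3, -2], [3, -3, -2]]

With P the matrix whose columns are b1, ..., b3, [L]_D = P^(-1) A P.
Column by column: L(b1) = A b1 = [-3, 8, -9]; its D-coordinates [3, -1, 3] give column 1.
Continuing for each basis vector yields [L]_D = [[3, -1, 1], [-1, 3, -2], [3, -3, -2]].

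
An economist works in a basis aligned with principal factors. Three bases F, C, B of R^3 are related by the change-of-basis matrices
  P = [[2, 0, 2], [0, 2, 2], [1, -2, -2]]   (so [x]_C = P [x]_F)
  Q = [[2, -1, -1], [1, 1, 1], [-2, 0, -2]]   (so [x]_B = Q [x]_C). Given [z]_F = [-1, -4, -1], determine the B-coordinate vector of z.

[-7, -5, -10]

Apply P to get C-coordinates [-4, -10, 9], then Q to get B-coordinates.
The result is [z]_B = [-7, -5, -10].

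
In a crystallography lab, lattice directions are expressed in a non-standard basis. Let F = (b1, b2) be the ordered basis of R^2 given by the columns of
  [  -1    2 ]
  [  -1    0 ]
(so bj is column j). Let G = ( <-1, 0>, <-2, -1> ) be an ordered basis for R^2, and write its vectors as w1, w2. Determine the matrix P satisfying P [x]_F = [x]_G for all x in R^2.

[[-1, -2], [1, 0]]

Let M have columns bj and N have columns wj. Then for every x, N [x]_G = x = M [x]_F, so P = N^(-1) M.
Since det N = 1, N^(-1) has integer entries; multiplying gives P = [[-1, -2], [1, 0]].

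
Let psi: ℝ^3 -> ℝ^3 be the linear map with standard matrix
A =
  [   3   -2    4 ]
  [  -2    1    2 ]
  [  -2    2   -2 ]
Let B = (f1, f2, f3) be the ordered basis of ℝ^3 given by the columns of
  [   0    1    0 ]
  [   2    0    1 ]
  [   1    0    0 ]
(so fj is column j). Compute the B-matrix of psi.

With P the matrix whose columns are f1, ..., f3, [psi]_B = P^(-1) A P.
Column by column: psi(f1) = A f1 = <0, 4, 2>; its B-coordinates <2, 0, 0> give column 1.
Continuing for each basis vector yields [psi]_B = [[2, -2, 2], [0, 3, -2], [0, 2, -3]].

[[2, -2, 2], [0, 3, -2], [0, 2, -3]]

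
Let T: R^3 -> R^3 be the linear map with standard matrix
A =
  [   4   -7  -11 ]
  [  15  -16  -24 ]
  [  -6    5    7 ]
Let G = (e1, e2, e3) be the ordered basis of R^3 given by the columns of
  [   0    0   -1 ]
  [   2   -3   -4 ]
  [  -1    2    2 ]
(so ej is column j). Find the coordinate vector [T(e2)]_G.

(-1, -2, 1)

Column 2 of [T]_G is the G-coordinate vector of T(e2).
In standard coordinates T(e2) = A e2 = (-1, 0, -1).
Converting to G: (-1, 0, -1) = -e1 - 2e2 + e3, so the coordinate vector is (-1, -2, 1).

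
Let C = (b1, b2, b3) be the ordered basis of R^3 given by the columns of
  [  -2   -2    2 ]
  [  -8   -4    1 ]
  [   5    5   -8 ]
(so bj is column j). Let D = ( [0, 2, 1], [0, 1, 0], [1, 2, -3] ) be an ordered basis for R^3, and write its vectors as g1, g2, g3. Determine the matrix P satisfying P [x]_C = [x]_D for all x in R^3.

Take x = bj: its C-coordinates are the j-th standard unit vector, so P e_j — column j of P — equals [bj]_D.
b1 = -g1 - 2g2 - 2g3, giving column 1 = [-1, -2, -2]; repeating for each j gives P = [[-1, -1, -2], [-2, 2, 1], [-2, -2, 2]].

[[-1, -1, -2], [-2, 2, 1], [-2, -2, 2]]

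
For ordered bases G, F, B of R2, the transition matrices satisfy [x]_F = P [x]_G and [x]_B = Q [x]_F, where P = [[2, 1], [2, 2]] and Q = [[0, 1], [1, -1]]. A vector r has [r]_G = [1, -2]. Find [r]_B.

Composing the changes, [r]_B = Q P [r]_G.
Q P = [[2, 2], [0, -1]]; applying this to [1, -2] gives [-2, 2].

[-2, 2]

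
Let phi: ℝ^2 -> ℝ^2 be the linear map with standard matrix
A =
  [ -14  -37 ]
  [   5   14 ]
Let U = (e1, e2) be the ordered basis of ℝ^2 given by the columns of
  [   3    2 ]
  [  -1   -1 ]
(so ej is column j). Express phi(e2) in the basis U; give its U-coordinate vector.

Column 2 of [phi]_U is the U-coordinate vector of phi(e2).
In standard coordinates phi(e2) = A e2 = (9, -4).
Converting to U: (9, -4) = e1 + 3e2, so the coordinate vector is (1, 3).

(1, 3)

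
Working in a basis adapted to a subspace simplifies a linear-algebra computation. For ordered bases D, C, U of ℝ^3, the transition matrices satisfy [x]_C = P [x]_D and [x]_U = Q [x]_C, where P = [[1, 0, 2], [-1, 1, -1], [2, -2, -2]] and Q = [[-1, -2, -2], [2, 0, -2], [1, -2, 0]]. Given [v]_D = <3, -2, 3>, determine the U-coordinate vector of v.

First [v]_C = P [v]_D = <9, -8, 4>.
Then [v]_U = Q [v]_C = <-1, 10, 25>.

<-1, 10, 25>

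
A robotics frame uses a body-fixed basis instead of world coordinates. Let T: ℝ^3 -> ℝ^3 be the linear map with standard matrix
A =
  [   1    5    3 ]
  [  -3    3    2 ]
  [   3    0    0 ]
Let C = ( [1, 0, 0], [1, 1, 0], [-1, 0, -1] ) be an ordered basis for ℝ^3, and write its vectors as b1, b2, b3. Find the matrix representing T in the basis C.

[[1, 3, -2], [-3, 0, 1], [-3, -3, 3]]

With P the matrix whose columns are b1, ..., b3, [T]_C = P^(-1) A P.
Column by column: T(b1) = A b1 = [1, -3, 3]; its C-coordinates [1, -3, -3] give column 1.
Continuing for each basis vector yields [T]_C = [[1, 3, -2], [-3, 0, 1], [-3, -3, 3]].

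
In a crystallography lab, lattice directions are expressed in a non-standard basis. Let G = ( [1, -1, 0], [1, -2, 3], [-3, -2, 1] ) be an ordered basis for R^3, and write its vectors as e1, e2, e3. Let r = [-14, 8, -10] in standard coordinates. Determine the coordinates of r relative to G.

[-4, -4, 2]

We seek scalars with c_1 e1 + ... + c_3 e3 = r; equivalently solve M c = r where the columns of M are e1, ..., e3.
Gaussian elimination on [M | r] yields c = (-4, -4, 2).
Check: -4e1 - 4e2 + 2e3 = [-14, 8, -10].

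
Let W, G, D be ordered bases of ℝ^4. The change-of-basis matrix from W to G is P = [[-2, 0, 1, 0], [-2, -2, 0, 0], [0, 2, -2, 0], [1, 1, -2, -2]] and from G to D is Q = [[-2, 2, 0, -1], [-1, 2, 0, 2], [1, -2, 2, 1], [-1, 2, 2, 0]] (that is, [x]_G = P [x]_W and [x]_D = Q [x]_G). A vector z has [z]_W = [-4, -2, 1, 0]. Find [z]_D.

[14, -1, -35, 3]

Apply P to get G-coordinates [9, 12, -6, -8], then Q to get D-coordinates.
The result is [z]_D = [14, -1, -35, 3].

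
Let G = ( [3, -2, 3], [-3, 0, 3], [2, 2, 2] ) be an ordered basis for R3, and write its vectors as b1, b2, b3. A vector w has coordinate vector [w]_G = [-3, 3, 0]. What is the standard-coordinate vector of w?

[-18, 6, 0]

By definition w = -3b1 + 3b2 + 0·b3.
Summing componentwise gives [-18, 6, 0].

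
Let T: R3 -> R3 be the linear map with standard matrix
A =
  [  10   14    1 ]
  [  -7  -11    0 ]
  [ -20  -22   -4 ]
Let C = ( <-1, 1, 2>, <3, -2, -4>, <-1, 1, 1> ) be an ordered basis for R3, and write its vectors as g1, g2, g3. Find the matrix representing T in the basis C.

[[-2, -3, 0], [2, -1, 1], [2, 2, -2]]

With P the matrix whose columns are g1, ..., g3, [T]_C = P^(-1) A P.
Column by column: T(g1) = A g1 = <6, -4, -10>; its C-coordinates <-2, 2, 2> give column 1.
Continuing for each basis vector yields [T]_C = [[-2, -3, 0], [2, -1, 1], [2, 2, -2]].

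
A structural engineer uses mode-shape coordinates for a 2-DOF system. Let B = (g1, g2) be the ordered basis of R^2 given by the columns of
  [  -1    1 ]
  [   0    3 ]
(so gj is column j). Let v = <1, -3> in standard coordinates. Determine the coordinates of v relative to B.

[v]_B is the unique c with M c = v, where M has columns g1, g2.
System: -c_1 + c_2 = 1, 0c_1 + 3c_2 = -3; solving gives c_1 = -2, c_2 = -1.
Check: -2g1 - g2 = <1, -3>.

<-2, -1>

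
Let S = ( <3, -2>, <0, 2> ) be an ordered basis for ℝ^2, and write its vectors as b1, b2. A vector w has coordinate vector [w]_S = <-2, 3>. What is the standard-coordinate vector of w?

By definition w = -2b1 + 3b2.
Summing componentwise gives <-6, 10>.

<-6, 10>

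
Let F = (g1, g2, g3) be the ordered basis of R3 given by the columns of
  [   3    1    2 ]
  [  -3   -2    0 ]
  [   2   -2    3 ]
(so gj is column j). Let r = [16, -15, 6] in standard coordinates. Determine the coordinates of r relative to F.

[3, 3, 2]

We seek scalars with c_1 g1 + ... + c_3 g3 = r; equivalently solve M c = r where the columns of M are g1, ..., g3.
Row-reducing the augmented matrix [M | r] gives c = (3, 3, 2).
Check: 3g1 + 3g2 + 2g3 = [16, -15, 6].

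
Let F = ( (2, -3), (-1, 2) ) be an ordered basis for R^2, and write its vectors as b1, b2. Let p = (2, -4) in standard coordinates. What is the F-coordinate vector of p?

Write p = c_1 b1 + c_2 b2 and solve for the c_i.
System: 2c_1 - c_2 = 2, -3c_1 + 2c_2 = -4; solving gives c_1 = 0, c_2 = -2.
Check: 0·b1 - 2b2 = (2, -4).

(0, -2)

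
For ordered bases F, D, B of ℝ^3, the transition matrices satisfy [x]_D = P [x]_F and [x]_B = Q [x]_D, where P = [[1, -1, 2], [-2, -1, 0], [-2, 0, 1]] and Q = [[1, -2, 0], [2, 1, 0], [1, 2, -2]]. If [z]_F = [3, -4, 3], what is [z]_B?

[17, 24, 15]

First [z]_D = P [z]_F = [13, -2, -3].
Then [z]_B = Q [z]_D = [17, 24, 15].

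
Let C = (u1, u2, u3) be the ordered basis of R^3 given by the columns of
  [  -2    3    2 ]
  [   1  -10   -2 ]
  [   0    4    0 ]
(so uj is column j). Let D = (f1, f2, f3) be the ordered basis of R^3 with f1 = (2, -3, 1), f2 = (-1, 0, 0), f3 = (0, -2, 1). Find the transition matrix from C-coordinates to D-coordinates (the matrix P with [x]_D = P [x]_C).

Take x = uj: its C-coordinates are the j-th standard unit vector, so P e_j — column j of P — equals [uj]_D.
u1 = -f1 + 0·f2 + f3, giving column 1 = (-1, 0, 1); repeating for each j gives P = [[-1, 2, 2], [0, 1, 2], [1, 2, -2]].

[[-1, 2, 2], [0, 1, 2], [1, 2, -2]]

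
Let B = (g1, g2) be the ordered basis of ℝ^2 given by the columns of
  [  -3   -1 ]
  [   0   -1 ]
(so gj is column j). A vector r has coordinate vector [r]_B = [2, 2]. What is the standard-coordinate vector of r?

[-8, -2]

The coordinates say r = 2g1 + 2g2; adding the scaled basis vectors gives [-8, -2].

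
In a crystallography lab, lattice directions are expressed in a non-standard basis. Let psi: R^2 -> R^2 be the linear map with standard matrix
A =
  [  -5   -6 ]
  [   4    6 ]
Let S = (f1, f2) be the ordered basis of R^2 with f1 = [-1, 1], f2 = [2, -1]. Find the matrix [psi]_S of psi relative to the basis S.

[[3, 0], [1, -2]]

Let P have columns f1, f2. Then [psi]_S = P^(-1) A P.
Here det P = -1, so P^(-1) is integer; computing A P first and then P^(-1)(A P) gives [[3, 0], [1, -2]].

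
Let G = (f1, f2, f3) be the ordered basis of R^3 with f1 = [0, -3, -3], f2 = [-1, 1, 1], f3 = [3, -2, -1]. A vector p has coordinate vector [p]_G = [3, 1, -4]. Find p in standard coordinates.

[-13, 0, -4]

p = M [p]_G, where M has columns f1, ..., f3.
Carrying out the matrix-vector product, p = [-13, 0, -4].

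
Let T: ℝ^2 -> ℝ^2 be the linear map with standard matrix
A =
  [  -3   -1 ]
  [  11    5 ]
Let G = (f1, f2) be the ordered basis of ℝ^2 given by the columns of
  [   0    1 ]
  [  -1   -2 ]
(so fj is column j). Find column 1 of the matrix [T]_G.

Column 1 of [T]_G is the G-coordinate vector of T(f1).
In standard coordinates T(f1) = A f1 = (1, -5).
Converting to G: (1, -5) = 3f1 + f2, so the coordinate vector is (3, 1).

(3, 1)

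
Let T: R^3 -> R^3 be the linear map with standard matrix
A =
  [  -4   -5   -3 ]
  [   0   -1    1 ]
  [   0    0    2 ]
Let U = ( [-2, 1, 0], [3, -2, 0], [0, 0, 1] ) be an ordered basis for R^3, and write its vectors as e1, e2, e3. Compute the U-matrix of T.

[[-3, -2, 3], [-1, -2, 1], [0, 0, 2]]

With P the matrix whose columns are e1, ..., e3, [T]_U = P^(-1) A P.
Column by column: T(e1) = A e1 = [3, -1, 0]; its U-coordinates [-3, -1, 0] give column 1.
Continuing for each basis vector yields [T]_U = [[-3, -2, 3], [-1, -2, 1], [0, 0, 2]].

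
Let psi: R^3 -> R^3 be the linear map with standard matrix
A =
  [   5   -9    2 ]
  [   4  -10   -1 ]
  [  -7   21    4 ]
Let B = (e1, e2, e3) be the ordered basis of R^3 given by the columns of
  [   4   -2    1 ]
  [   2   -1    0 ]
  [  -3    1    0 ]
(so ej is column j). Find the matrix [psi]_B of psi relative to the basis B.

Let P have columns e1, ..., e3. Then [psi]_B = P^(-1) A P.
Here det P = -1, so P^(-1) is integer; computing A P first and then P^(-1)(A P) gives [[-1, 2, 3], [-1, 3, 2], [-2, -1, -3]].

[[-1, 2, 3], [-1, 3, 2], [-2, -1, -3]]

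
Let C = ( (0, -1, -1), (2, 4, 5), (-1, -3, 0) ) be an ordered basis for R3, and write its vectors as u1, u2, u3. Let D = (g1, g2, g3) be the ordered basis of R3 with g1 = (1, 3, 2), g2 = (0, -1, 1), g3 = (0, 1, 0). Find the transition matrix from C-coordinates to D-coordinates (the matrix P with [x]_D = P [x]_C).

[[0, 2, -1], [-1, 1, 2], [-2, -1, 2]]

Take x = uj: its C-coordinates are the j-th standard unit vector, so P e_j — column j of P — equals [uj]_D.
u1 = 0·g1 - g2 - 2g3, giving column 1 = (0, -1, -2); repeating for each j gives P = [[0, 2, -1], [-1, 1, 2], [-2, -1, 2]].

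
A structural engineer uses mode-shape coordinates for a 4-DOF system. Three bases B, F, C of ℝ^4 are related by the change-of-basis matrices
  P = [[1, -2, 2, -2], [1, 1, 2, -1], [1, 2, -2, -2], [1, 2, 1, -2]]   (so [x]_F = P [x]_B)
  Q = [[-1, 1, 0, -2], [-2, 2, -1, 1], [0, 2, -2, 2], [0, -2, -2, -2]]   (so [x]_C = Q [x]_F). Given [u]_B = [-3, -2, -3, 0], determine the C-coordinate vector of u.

[14, -21, -40, 44]

First [u]_F = P [u]_B = [-5, -11, -1, -10].
Then [u]_C = Q [u]_F = [14, -21, -40, 44].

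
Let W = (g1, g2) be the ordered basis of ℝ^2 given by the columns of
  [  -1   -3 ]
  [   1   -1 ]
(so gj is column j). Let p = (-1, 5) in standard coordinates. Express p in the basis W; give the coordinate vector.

(4, -1)

[p]_W is the unique c with M c = p, where M has columns g1, g2.
System: -c_1 - 3c_2 = -1, c_1 - c_2 = 5; solving gives c_1 = 4, c_2 = -1.
Check: 4g1 - g2 = (-1, 5).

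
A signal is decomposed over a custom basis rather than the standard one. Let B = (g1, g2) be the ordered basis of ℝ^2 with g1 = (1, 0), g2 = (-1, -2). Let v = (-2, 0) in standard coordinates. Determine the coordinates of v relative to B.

Write v = c_1 g1 + c_2 g2 and solve for the c_i.
System: c_1 - c_2 = -2, 0c_1 - 2c_2 = 0; solving gives c_1 = -2, c_2 = 0.
Check: -2g1 + 0·g2 = (-2, 0).

(-2, 0)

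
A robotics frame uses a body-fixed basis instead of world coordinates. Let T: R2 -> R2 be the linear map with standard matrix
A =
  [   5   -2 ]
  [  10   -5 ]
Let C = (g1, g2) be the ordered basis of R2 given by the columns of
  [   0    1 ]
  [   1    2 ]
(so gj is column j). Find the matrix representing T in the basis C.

With P the matrix whose columns are g1, g2, [T]_C = P^(-1) A P.
Column by column: T(g1) = A g1 = [-2, -5]; its C-coordinates [-1, -2] give column 1.
Continuing for each basis vector yields [T]_C = [[-1, -2], [-2, 1]].

[[-1, -2], [-2, 1]]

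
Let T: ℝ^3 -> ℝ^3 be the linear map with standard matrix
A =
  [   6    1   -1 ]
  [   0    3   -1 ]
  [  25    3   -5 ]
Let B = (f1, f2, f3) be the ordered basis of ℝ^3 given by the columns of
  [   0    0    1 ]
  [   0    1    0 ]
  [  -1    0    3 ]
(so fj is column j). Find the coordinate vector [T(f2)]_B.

(0, 3, 1)

Column 2 of [T]_B is the B-coordinate vector of T(f2).
In standard coordinates T(f2) = A f2 = (1, 3, 3).
Converting to B: (1, 3, 3) = 0·f1 + 3f2 + f3, so the coordinate vector is (0, 3, 1).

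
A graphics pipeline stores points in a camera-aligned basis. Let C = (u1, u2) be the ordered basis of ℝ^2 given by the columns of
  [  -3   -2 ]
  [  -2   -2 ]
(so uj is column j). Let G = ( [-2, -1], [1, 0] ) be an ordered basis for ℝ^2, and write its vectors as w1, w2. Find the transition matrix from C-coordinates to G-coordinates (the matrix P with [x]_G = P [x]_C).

Take x = uj: its C-coordinates are the j-th standard unit vector, so P e_j — column j of P — equals [uj]_G.
u1 = 2w1 + w2, giving column 1 = [2, 1]; repeating for each j gives P = [[2, 2], [1, 2]].

[[2, 2], [1, 2]]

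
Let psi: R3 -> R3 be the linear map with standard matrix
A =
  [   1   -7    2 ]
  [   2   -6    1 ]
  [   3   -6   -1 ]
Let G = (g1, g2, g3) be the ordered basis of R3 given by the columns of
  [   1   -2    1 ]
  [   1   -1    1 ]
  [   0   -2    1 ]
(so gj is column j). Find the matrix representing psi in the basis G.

[[-3, -1, 0], [2, -1, 1], [1, 0, -2]]

With P the matrix whose columns are g1, ..., g3, [psi]_G = P^(-1) A P.
Column by column: psi(g1) = A g1 = [-6, -4, -3]; its G-coordinates [-3, 2, 1] give column 1.
Continuing for each basis vector yields [psi]_G = [[-3, -1, 0], [2, -1, 1], [1, 0, -2]].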